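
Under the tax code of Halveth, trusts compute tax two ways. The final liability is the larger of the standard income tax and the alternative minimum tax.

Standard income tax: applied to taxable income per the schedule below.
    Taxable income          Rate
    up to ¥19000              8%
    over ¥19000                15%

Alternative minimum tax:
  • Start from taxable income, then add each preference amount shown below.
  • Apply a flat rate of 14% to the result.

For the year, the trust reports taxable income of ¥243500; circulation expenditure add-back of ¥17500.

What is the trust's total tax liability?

Alternative minimum tax:
  Adjusted income: ¥243500 + ¥17500 = ¥261000
  ¥261000 × 14% = ¥36540

Standard income tax:
  ¥19000 × 8% = ¥1520
  ¥224500 × 15% = ¥33675
  → ¥35195

¥36540 > ¥35195, so the alternative minimum tax is the binding amount.

¥36540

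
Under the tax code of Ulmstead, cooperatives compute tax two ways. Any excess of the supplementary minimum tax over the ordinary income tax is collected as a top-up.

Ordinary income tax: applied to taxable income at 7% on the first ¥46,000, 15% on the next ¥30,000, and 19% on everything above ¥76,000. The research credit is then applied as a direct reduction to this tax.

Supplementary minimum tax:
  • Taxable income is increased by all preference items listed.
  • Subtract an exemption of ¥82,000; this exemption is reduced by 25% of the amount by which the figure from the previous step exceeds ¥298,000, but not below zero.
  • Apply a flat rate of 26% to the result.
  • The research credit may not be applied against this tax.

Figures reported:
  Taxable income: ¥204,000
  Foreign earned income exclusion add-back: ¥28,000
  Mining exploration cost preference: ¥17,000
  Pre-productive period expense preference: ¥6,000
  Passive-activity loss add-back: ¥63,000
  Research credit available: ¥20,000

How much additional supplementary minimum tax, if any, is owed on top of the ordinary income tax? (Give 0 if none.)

¥50,620

Ordinary income tax:
  ¥46,000 × 7% = ¥3,220
  ¥30,000 × 15% = ¥4,500
  ¥128,000 × 19% = ¥24,320
  → ¥32,040
  Less research credit ¥20,000 → ¥12,040

Supplementary minimum tax:
  Adjusted income: ¥204,000 + ¥28,000 + ¥17,000 + ¥6,000 + ¥63,000 = ¥318,000
  Exemption: ¥82,000 − 25% × (¥318,000 − ¥298,000) = ¥82,000 − ¥5,000 = ¥77,000
  Base: ¥318,000 − ¥77,000 = ¥241,000
  ¥241,000 × 26% = ¥62,660

Excess of supplementary minimum tax over ordinary income tax: ¥62,660 − ¥12,040 = ¥50,620.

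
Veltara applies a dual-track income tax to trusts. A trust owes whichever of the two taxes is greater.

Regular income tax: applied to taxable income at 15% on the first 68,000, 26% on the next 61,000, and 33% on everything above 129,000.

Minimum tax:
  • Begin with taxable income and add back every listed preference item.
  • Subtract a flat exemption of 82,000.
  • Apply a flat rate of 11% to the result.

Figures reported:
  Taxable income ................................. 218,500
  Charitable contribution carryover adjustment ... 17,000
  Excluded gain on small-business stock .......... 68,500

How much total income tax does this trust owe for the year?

Regular income tax:
  68,000 × 15% = 10,200
  61,000 × 26% = 15,860
  89,500 × 33% = 29,535
  → 55,595

Minimum tax:
  Adjusted income: 218,500 + 17,000 + 68,500 = 304,000
  Less exemption 82,000 → base 222,000
  222,000 × 11% = 24,420

55,595 > 24,420, so the regular income tax governs.

55,595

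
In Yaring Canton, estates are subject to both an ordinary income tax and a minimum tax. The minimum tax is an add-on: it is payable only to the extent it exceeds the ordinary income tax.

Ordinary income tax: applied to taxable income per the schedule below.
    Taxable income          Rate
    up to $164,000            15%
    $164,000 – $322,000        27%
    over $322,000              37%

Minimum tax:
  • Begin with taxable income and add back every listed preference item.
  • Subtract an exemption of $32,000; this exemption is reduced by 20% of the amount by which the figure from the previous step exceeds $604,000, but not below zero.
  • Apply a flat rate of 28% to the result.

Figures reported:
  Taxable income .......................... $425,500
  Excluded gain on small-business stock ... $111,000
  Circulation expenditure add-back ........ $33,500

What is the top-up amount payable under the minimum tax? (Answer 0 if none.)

$45,085

Minimum tax:
  Adjusted income: $425,500 + $111,000 + $33,500 = $570,000
  Exemption: $570,000 ≤ $604,000, so full $32,000 applies
  Base: $570,000 − $32,000 = $538,000
  $538,000 × 28% = $150,640

Ordinary income tax:
  $164,000 × 15% = $24,600
  $158,000 × 27% = $42,660
  $103,500 × 37% = $38,295
  → $105,555

Excess of minimum tax over ordinary income tax: $150,640 − $105,555 = $45,085.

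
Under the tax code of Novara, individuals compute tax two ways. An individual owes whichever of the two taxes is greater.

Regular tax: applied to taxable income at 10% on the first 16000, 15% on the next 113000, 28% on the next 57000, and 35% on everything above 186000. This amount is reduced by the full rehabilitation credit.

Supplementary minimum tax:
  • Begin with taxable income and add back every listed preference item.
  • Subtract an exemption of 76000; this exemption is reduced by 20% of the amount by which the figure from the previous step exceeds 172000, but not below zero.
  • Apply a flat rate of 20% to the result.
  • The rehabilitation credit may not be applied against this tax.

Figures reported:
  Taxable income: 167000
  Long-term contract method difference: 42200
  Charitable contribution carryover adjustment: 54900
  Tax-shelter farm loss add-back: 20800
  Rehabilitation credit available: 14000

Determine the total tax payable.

46296

Regular tax:
  16000 × 10% = 1600
  113000 × 15% = 16950
  38000 × 28% = 10640
  → 29190
  Less rehabilitation credit 14000 → 15190

Supplementary minimum tax:
  Adjusted income: 167000 + 42200 + 54900 + 20800 = 284900
  Exemption: 76000 − 20% × (284900 − 172000) = 76000 − 22580 = 53420
  Base: 284900 − 53420 = 231480
  231480 × 20% = 46296

46296 > 15190, so the supplementary minimum tax is the binding amount.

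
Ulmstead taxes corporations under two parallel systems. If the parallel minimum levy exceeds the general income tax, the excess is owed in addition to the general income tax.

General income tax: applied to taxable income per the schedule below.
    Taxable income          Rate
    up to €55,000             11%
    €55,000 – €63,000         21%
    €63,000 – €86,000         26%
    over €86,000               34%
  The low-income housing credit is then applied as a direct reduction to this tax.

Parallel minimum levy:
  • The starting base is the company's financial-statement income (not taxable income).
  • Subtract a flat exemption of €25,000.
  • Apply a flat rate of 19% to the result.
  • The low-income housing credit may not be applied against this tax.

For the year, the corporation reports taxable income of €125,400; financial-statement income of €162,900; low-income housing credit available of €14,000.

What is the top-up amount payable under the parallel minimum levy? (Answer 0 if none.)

€13,095

General income tax:
  €55,000 × 11% = €6,050
  €8,000 × 21% = €1,680
  €23,000 × 26% = €5,980
  €39,400 × 34% = €13,396
  → €27,106
  Less low-income housing credit €14,000 → €13,106

Parallel minimum levy:
  Base (financial-statement income): €162,900
  Less exemption €25,000 → base €137,900
  €137,900 × 19% = €26,201

Excess of parallel minimum levy over general income tax: €26,201 − €13,106 = €13,095.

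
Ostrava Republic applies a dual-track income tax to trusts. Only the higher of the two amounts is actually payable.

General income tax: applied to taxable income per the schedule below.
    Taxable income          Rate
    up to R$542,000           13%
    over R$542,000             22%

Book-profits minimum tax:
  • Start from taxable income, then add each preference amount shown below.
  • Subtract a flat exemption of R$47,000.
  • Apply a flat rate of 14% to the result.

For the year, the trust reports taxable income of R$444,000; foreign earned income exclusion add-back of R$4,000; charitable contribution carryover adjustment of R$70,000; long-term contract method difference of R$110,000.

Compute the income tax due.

General income tax:
  R$444,000 × 13% = R$57,720

Book-profits minimum tax:
  Adjusted income: R$444,000 + R$4,000 + R$70,000 + R$110,000 = R$628,000
  Less exemption R$47,000 → base R$581,000
  R$581,000 × 14% = R$81,340

R$81,340 > R$57,720, so the book-profits minimum tax is the binding amount.

R$81,340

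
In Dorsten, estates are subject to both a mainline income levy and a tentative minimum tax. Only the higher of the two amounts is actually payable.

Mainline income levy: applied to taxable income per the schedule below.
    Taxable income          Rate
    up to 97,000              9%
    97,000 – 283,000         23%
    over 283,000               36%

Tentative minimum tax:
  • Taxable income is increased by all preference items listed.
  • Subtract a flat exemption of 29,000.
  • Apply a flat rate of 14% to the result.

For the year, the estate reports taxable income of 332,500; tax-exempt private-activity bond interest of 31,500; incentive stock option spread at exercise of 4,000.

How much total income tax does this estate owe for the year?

69,330

Mainline income levy:
  97,000 × 9% = 8,730
  186,000 × 23% = 42,780
  49,500 × 36% = 17,820
  → 69,330

Tentative minimum tax:
  Adjusted income: 332,500 + 31,500 + 4,000 = 368,000
  Less exemption 29,000 → base 339,000
  339,000 × 14% = 47,460

69,330 > 47,460, so the mainline income levy governs.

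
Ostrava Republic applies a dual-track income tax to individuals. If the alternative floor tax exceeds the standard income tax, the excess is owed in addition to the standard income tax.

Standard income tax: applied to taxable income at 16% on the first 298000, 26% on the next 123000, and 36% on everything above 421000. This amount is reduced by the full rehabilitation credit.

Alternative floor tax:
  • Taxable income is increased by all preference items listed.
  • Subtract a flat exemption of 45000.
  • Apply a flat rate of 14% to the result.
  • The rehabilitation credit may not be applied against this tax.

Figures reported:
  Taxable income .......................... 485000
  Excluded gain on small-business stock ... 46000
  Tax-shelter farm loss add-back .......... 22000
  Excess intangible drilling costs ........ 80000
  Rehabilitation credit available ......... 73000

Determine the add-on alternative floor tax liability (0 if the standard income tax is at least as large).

Alternative floor tax:
  Adjusted income: 485000 + 46000 + 22000 + 80000 = 633000
  Less exemption 45000 → base 588000
  588000 × 14% = 82320

Standard income tax:
  298000 × 16% = 47680
  123000 × 26% = 31980
  64000 × 36% = 23040
  → 102700
  Less rehabilitation credit 73000 → 29700

Excess of alternative floor tax over standard income tax: 82320 − 29700 = 52620.

52620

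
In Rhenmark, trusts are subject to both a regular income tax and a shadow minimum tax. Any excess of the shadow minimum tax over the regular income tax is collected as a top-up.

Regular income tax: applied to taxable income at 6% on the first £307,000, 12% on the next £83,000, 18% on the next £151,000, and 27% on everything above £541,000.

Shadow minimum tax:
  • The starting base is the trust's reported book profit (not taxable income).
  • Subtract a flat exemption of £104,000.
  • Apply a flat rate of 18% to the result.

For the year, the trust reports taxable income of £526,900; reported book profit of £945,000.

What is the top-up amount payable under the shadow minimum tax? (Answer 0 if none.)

£98,358

Regular income tax:
  £307,000 × 6% = £18,420
  £83,000 × 12% = £9,960
  £136,900 × 18% = £24,642
  → £53,022

Shadow minimum tax:
  Base (reported book profit): £945,000
  Less exemption £104,000 → base £841,000
  £841,000 × 18% = £151,380

Excess of shadow minimum tax over regular income tax: £151,380 − £53,022 = £98,358.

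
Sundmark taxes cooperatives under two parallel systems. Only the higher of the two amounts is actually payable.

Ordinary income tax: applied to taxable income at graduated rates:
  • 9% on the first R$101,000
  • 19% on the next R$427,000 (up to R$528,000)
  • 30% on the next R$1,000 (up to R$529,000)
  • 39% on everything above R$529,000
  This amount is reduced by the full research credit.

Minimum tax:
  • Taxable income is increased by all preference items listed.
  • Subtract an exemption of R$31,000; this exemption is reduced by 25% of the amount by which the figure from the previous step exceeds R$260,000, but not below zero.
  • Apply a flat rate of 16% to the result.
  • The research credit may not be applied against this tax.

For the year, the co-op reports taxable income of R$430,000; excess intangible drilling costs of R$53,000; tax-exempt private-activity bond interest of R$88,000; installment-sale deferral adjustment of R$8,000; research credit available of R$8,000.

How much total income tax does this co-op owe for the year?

Minimum tax:
  Adjusted income: R$430,000 + R$53,000 + R$88,000 + R$8,000 = R$579,000
  Exemption: 25% × (R$579,000 − R$260,000) = R$79,750 ≥ R$31,000, so the exemption is fully phased out
  Base: R$579,000 − R$0 = R$579,000
  R$579,000 × 16% = R$92,640

Ordinary income tax:
  R$101,000 × 9% = R$9,090
  R$329,000 × 19% = R$62,510
  → R$71,600
  Less research credit R$8,000 → R$63,600

R$92,640 > R$63,600, so the minimum tax is the binding amount.

R$92,640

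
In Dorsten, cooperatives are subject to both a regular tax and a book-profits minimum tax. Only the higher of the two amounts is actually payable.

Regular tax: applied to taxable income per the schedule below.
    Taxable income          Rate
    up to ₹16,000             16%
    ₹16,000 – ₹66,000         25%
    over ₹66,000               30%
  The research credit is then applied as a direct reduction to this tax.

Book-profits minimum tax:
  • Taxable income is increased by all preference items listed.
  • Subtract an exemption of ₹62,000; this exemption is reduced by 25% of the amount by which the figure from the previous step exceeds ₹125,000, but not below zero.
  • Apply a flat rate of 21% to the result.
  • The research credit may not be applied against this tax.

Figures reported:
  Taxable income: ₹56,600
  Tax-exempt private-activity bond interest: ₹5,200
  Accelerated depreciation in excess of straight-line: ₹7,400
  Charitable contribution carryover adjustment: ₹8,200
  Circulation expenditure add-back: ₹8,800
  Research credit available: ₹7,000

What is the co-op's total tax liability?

Regular tax:
  ₹16,000 × 16% = ₹2,560
  ₹40,600 × 25% = ₹10,150
  → ₹12,710
  Less research credit ₹7,000 → ₹5,710

Book-profits minimum tax:
  Adjusted income: ₹56,600 + ₹5,200 + ₹7,400 + ₹8,200 + ₹8,800 = ₹86,200
  Exemption: ₹86,200 ≤ ₹125,000, so full ₹62,000 applies
  Base: ₹86,200 − ₹62,000 = ₹24,200
  ₹24,200 × 21% = ₹5,082

₹5,710 > ₹5,082, so the regular tax governs.

₹5,710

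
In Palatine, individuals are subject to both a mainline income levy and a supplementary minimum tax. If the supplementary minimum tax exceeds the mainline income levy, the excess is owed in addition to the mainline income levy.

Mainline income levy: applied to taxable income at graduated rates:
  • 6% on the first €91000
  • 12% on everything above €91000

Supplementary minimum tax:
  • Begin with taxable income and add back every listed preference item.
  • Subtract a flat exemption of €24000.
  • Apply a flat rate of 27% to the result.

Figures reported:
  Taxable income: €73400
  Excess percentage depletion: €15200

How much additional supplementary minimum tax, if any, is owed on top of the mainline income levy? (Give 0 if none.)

Mainline income levy:
  €73400 × 6% = €4404

Supplementary minimum tax:
  Adjusted income: €73400 + €15200 = €88600
  Less exemption €24000 → base €64600
  €64600 × 27% = €17442

Excess of supplementary minimum tax over mainline income levy: €17442 − €4404 = €13038.

€13038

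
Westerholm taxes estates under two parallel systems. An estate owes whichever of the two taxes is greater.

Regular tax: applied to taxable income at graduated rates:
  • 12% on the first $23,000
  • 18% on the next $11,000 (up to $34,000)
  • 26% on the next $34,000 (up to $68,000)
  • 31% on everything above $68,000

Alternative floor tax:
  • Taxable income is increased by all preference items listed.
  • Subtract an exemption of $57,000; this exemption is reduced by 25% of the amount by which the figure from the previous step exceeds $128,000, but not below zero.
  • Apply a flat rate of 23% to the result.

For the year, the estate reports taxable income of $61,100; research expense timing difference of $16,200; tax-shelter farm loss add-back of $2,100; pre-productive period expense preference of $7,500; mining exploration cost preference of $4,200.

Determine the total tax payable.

Regular tax:
  $23,000 × 12% = $2,760
  $11,000 × 18% = $1,980
  $27,100 × 26% = $7,046
  → $11,786

Alternative floor tax:
  Adjusted income: $61,100 + $16,200 + $2,100 + $7,500 + $4,200 = $91,100
  Exemption: $91,100 ≤ $128,000, so full $57,000 applies
  Base: $91,100 − $57,000 = $34,100
  $34,100 × 23% = $7,843

$11,786 > $7,843, so the regular tax governs.

$11,786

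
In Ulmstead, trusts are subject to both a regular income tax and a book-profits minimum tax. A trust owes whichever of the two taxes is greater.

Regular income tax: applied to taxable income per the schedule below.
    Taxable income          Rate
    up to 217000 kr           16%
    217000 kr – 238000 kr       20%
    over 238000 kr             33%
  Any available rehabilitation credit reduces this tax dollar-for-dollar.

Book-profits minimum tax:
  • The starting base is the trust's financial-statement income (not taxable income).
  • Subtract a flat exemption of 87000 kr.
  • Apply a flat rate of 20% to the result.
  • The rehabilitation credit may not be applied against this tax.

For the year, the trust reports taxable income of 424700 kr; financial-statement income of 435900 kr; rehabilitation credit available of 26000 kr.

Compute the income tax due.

74531 kr

Regular income tax:
  217000 kr × 16% = 34720 kr
  21000 kr × 20% = 4200 kr
  186700 kr × 33% = 61611 kr
  → 100531 kr
  Less rehabilitation credit 26000 kr → 74531 kr

Book-profits minimum tax:
  Base (financial-statement income): 435900 kr
  Less exemption 87000 kr → base 348900 kr
  348900 kr × 20% = 69780 kr

74531 kr > 69780 kr, so the regular income tax governs.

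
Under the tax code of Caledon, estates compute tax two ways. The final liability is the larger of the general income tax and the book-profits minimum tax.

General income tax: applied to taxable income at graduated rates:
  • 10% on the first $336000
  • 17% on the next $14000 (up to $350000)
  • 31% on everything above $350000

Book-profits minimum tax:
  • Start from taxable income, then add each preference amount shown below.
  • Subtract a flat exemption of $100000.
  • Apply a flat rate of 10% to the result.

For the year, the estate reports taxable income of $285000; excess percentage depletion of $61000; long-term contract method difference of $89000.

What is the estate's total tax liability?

$33500

Book-profits minimum tax:
  Adjusted income: $285000 + $61000 + $89000 = $435000
  Less exemption $100000 → base $335000
  $335000 × 10% = $33500

General income tax:
  $285000 × 10% = $28500

$33500 > $28500, so the book-profits minimum tax is the binding amount.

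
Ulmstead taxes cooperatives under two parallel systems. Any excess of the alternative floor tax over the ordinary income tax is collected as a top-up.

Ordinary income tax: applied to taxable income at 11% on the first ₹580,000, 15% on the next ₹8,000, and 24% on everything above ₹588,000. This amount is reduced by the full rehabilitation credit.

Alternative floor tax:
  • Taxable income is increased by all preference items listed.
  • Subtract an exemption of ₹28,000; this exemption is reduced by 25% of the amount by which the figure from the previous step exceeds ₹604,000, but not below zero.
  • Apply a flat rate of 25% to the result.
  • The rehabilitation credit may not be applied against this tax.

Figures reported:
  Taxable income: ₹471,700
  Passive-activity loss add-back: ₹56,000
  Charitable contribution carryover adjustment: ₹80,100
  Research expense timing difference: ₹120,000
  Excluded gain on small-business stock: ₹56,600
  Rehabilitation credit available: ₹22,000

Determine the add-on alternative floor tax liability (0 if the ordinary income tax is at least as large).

Alternative floor tax:
  Adjusted income: ₹471,700 + ₹56,000 + ₹80,100 + ₹120,000 + ₹56,600 = ₹784,400
  Exemption: 25% × (₹784,400 − ₹604,000) = ₹45,100 ≥ ₹28,000, so the exemption is fully phased out
  Base: ₹784,400 − ₹0 = ₹784,400
  ₹784,400 × 25% = ₹196,100

Ordinary income tax:
  ₹471,700 × 11% = ₹51,887
  Less rehabilitation credit ₹22,000 → ₹29,887

Excess of alternative floor tax over ordinary income tax: ₹196,100 − ₹29,887 = ₹166,213.

₹166,213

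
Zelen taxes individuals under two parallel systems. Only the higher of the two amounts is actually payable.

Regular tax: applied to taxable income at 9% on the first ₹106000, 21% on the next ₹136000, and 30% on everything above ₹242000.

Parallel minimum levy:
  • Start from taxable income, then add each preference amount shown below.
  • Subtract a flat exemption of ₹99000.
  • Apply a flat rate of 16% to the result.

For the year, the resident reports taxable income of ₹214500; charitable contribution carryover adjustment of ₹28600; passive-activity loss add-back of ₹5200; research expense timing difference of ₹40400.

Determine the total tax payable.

Parallel minimum levy:
  Adjusted income: ₹214500 + ₹28600 + ₹5200 + ₹40400 = ₹288700
  Less exemption ₹99000 → base ₹189700
  ₹189700 × 16% = ₹30352

Regular tax:
  ₹106000 × 9% = ₹9540
  ₹108500 × 21% = ₹22785
  → ₹32325

₹32325 > ₹30352, so the regular tax governs.

₹32325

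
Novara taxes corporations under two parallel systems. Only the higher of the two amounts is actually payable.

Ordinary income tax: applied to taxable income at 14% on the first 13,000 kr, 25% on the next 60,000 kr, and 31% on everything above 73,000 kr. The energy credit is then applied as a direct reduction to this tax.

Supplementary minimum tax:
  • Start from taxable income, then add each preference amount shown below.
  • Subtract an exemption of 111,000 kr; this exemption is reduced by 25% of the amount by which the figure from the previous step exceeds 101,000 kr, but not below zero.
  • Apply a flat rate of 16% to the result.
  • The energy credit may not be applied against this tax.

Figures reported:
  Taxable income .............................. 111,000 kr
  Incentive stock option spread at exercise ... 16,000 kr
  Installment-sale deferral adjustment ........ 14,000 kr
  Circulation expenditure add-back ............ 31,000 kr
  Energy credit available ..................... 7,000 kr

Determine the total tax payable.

Supplementary minimum tax:
  Adjusted income: 111,000 kr + 16,000 kr + 14,000 kr + 31,000 kr = 172,000 kr
  Exemption: 111,000 kr − 25% × (172,000 kr − 101,000 kr) = 111,000 kr − 17,750 kr = 93,250 kr
  Base: 172,000 kr − 93,250 kr = 78,750 kr
  78,750 kr × 16% = 12,600 kr

Ordinary income tax:
  13,000 kr × 14% = 1,820 kr
  60,000 kr × 25% = 15,000 kr
  38,000 kr × 31% = 11,780 kr
  → 28,600 kr
  Less energy credit 7,000 kr → 21,600 kr

21,600 kr > 12,600 kr, so the ordinary income tax governs.

21,600 kr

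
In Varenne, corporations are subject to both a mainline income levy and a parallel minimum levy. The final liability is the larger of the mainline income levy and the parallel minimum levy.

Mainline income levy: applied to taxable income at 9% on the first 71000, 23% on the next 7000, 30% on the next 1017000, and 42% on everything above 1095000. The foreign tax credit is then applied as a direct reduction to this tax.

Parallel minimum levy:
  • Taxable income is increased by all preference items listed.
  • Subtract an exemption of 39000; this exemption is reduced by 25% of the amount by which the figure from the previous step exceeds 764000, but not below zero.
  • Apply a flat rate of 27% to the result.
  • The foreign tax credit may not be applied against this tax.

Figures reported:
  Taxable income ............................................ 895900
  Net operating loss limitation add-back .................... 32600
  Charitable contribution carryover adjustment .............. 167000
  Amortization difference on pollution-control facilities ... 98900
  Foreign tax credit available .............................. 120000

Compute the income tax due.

Mainline income levy:
  71000 × 9% = 6390
  7000 × 23% = 1610
  817900 × 30% = 245370
  → 253370
  Less foreign tax credit 120000 → 133370

Parallel minimum levy:
  Adjusted income: 895900 + 32600 + 167000 + 98900 = 1194400
  Exemption: 25% × (1194400 − 764000) = 107600 ≥ 39000, so the exemption is fully phased out
  Base: 1194400 − 0 = 1194400
  1194400 × 27% = 322488

322488 > 133370, so the parallel minimum levy is the binding amount.

322488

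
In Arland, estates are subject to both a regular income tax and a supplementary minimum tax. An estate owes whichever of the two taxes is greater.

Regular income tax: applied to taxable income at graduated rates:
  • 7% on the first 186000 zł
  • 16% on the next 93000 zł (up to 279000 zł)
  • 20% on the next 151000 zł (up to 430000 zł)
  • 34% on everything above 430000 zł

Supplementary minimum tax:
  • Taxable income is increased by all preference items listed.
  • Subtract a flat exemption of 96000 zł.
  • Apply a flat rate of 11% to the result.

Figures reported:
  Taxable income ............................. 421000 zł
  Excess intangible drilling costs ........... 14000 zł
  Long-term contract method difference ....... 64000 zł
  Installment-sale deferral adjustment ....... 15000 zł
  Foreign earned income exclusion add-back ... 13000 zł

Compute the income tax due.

56300 zł

Supplementary minimum tax:
  Adjusted income: 421000 zł + 14000 zł + 64000 zł + 15000 zł + 13000 zł = 527000 zł
  Less exemption 96000 zł → base 431000 zł
  431000 zł × 11% = 47410 zł

Regular income tax:
  186000 zł × 7% = 13020 zł
  93000 zł × 16% = 14880 zł
  142000 zł × 20% = 28400 zł
  → 56300 zł

56300 zł > 47410 zł, so the regular income tax governs.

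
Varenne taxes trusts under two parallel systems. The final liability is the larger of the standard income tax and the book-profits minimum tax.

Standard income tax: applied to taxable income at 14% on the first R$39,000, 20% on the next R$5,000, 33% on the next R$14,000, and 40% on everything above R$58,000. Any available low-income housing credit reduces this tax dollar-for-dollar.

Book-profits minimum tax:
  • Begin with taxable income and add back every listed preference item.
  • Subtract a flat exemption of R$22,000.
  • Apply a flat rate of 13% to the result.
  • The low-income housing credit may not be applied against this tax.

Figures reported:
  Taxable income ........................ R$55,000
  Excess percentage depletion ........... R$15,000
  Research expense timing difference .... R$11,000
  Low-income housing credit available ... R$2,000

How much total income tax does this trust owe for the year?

Standard income tax:
  R$39,000 × 14% = R$5,460
  R$5,000 × 20% = R$1,000
  R$11,000 × 33% = R$3,630
  → R$10,090
  Less low-income housing credit R$2,000 → R$8,090

Book-profits minimum tax:
  Adjusted income: R$55,000 + R$15,000 + R$11,000 = R$81,000
  Less exemption R$22,000 → base R$59,000
  R$59,000 × 13% = R$7,670

R$8,090 > R$7,670, so the standard income tax governs.

R$8,090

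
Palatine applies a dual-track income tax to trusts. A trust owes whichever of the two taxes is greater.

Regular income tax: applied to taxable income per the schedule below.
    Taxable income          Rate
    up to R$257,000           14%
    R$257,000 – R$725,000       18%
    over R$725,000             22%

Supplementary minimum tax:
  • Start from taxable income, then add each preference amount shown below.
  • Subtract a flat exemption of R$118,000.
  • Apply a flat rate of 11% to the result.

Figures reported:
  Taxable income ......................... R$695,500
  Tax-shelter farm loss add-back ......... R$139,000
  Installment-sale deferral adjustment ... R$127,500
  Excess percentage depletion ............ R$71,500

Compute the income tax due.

Supplementary minimum tax:
  Adjusted income: R$695,500 + R$139,000 + R$127,500 + R$71,500 = R$1,033,500
  Less exemption R$118,000 → base R$915,500
  R$915,500 × 11% = R$100,705

Regular income tax:
  R$257,000 × 14% = R$35,980
  R$438,500 × 18% = R$78,930
  → R$114,910

R$114,910 > R$100,705, so the regular income tax governs.

R$114,910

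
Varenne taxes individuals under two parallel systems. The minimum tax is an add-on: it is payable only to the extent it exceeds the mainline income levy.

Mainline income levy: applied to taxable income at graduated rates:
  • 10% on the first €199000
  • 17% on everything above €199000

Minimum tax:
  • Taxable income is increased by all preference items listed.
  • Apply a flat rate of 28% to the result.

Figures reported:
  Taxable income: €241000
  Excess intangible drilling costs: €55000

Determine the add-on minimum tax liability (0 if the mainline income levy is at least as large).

Mainline income levy:
  €199000 × 10% = €19900
  €42000 × 17% = €7140
  → €27040

Minimum tax:
  Adjusted income: €241000 + €55000 = €296000
  €296000 × 28% = €82880

Excess of minimum tax over mainline income levy: €82880 − €27040 = €55840.

€55840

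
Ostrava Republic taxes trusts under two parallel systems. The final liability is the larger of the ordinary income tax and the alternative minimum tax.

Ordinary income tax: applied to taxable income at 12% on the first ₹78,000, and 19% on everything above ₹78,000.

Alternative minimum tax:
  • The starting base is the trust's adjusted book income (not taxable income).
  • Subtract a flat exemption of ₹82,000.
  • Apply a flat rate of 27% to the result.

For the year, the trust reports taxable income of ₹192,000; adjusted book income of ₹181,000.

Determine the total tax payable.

Alternative minimum tax:
  Base (adjusted book income): ₹181,000
  Less exemption ₹82,000 → base ₹99,000
  ₹99,000 × 27% = ₹26,730

Ordinary income tax:
  ₹78,000 × 12% = ₹9,360
  ₹114,000 × 19% = ₹21,660
  → ₹31,020

₹31,020 > ₹26,730, so the ordinary income tax governs.

₹31,020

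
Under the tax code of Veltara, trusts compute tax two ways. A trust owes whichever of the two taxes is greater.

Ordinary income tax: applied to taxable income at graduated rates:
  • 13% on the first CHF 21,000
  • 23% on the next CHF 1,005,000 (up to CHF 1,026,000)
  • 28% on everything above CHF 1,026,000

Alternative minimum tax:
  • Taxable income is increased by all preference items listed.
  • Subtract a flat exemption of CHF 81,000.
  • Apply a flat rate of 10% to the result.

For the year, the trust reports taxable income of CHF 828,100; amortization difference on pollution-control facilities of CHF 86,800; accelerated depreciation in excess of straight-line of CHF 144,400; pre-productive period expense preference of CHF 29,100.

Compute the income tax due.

CHF 188,363

Alternative minimum tax:
  Adjusted income: CHF 828,100 + CHF 86,800 + CHF 144,400 + CHF 29,100 = CHF 1,088,400
  Less exemption CHF 81,000 → base CHF 1,007,400
  CHF 1,007,400 × 10% = CHF 100,740

Ordinary income tax:
  CHF 21,000 × 13% = CHF 2,730
  CHF 807,100 × 23% = CHF 185,633
  → CHF 188,363

CHF 188,363 > CHF 100,740, so the ordinary income tax governs.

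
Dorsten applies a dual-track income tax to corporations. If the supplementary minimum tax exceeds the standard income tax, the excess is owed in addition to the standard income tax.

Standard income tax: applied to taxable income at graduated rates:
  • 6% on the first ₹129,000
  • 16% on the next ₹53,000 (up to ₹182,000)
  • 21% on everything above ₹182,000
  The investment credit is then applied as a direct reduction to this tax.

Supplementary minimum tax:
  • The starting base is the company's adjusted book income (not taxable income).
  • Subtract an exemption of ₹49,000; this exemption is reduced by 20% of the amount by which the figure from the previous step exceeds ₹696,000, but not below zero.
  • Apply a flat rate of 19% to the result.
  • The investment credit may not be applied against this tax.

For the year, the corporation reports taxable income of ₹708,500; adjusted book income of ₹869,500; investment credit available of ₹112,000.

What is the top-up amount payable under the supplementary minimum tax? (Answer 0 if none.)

₹147,703

Supplementary minimum tax:
  Base (adjusted book income): ₹869,500
  Exemption: ₹49,000 − 20% × (₹869,500 − ₹696,000) = ₹49,000 − ₹34,700 = ₹14,300
  Base: ₹869,500 − ₹14,300 = ₹855,200
  ₹855,200 × 19% = ₹162,488

Standard income tax:
  ₹129,000 × 6% = ₹7,740
  ₹53,000 × 16% = ₹8,480
  ₹526,500 × 21% = ₹110,565
  → ₹126,785
  Less investment credit ₹112,000 → ₹14,785

Excess of supplementary minimum tax over standard income tax: ₹162,488 − ₹14,785 = ₹147,703.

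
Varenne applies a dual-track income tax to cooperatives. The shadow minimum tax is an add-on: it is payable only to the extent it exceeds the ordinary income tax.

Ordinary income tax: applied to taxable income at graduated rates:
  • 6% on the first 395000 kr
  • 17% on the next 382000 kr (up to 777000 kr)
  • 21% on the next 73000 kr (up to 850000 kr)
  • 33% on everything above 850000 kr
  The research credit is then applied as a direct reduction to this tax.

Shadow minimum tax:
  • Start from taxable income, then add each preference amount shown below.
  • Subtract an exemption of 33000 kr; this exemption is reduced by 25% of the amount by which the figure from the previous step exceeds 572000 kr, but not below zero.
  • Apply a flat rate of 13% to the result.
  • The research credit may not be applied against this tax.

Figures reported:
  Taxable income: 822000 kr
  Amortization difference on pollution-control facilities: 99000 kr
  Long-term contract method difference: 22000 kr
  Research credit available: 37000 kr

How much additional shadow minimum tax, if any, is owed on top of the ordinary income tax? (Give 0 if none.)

61500 kr

Shadow minimum tax:
  Adjusted income: 822000 kr + 99000 kr + 22000 kr = 943000 kr
  Exemption: 25% × (943000 kr − 572000 kr) = 92750 kr ≥ 33000 kr, so the exemption is fully phased out
  Base: 943000 kr − 0 kr = 943000 kr
  943000 kr × 13% = 122590 kr

Ordinary income tax:
  395000 kr × 6% = 23700 kr
  382000 kr × 17% = 64940 kr
  45000 kr × 21% = 9450 kr
  → 98090 kr
  Less research credit 37000 kr → 61090 kr

Excess of shadow minimum tax over ordinary income tax: 122590 kr − 61090 kr = 61500 kr.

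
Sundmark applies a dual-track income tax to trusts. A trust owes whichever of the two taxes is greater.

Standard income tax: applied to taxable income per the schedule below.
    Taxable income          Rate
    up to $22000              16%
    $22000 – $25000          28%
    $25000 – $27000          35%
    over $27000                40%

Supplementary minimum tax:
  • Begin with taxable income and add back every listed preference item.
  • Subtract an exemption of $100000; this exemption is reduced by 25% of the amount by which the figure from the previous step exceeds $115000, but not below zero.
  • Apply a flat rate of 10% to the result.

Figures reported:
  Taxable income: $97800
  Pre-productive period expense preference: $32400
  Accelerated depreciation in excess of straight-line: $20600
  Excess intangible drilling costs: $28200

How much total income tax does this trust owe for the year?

Supplementary minimum tax:
  Adjusted income: $97800 + $32400 + $20600 + $28200 = $179000
  Exemption: $100000 − 25% × ($179000 − $115000) = $100000 − $16000 = $84000
  Base: $179000 − $84000 = $95000
  $95000 × 10% = $9500

Standard income tax:
  $22000 × 16% = $3520
  $3000 × 28% = $840
  $2000 × 35% = $700
  $70800 × 40% = $28320
  → $33380

$33380 > $9500, so the standard income tax governs.

$33380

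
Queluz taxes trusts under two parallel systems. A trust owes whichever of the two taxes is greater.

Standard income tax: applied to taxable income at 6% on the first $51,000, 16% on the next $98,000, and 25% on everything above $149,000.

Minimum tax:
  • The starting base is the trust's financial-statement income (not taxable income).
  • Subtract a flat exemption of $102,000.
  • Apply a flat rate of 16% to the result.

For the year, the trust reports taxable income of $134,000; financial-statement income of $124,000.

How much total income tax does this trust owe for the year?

$16,340

Minimum tax:
  Base (financial-statement income): $124,000
  Less exemption $102,000 → base $22,000
  $22,000 × 16% = $3,520

Standard income tax:
  $51,000 × 6% = $3,060
  $83,000 × 16% = $13,280
  → $16,340

$16,340 > $3,520, so the standard income tax governs.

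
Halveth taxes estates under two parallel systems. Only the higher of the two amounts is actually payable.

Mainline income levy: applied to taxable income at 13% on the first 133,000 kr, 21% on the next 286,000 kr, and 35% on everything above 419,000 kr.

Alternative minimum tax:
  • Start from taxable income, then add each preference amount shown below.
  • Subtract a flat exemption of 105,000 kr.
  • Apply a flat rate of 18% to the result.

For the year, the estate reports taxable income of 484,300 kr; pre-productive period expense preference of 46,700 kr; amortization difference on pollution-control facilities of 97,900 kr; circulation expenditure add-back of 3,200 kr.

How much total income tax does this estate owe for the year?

Alternative minimum tax:
  Adjusted income: 484,300 kr + 46,700 kr + 97,900 kr + 3,200 kr = 632,100 kr
  Less exemption 105,000 kr → base 527,100 kr
  527,100 kr × 18% = 94,878 kr

Mainline income levy:
  133,000 kr × 13% = 17,290 kr
  286,000 kr × 21% = 60,060 kr
  65,300 kr × 35% = 22,855 kr
  → 100,205 kr

100,205 kr > 94,878 kr, so the mainline income levy governs.

100,205 kr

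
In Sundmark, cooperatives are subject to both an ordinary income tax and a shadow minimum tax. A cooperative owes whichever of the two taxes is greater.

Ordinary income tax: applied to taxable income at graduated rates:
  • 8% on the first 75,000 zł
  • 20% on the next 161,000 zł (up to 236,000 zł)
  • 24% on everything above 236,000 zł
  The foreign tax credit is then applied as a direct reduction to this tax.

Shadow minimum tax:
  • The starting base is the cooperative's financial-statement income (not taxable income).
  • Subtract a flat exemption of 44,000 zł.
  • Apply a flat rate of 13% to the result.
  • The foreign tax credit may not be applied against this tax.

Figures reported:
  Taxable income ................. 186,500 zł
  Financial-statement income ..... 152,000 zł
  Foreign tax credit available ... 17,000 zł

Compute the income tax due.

Ordinary income tax:
  75,000 zł × 8% = 6,000 zł
  111,500 zł × 20% = 22,300 zł
  → 28,300 zł
  Less foreign tax credit 17,000 zł → 11,300 zł

Shadow minimum tax:
  Base (financial-statement income): 152,000 zł
  Less exemption 44,000 zł → base 108,000 zł
  108,000 zł × 13% = 14,040 zł

14,040 zł > 11,300 zł, so the shadow minimum tax is the binding amount.

14,040 zł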